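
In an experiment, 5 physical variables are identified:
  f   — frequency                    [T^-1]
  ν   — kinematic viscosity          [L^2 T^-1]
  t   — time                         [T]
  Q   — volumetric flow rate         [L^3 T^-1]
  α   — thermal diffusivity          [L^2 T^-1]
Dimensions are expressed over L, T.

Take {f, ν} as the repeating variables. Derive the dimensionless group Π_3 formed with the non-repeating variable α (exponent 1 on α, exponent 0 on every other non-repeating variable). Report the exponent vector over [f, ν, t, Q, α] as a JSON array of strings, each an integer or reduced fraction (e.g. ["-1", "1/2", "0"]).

["0", "-1", "0", "0", "1"]

Exponent matrix [L,T] × [f,ν,t,Q,α]:
  L: [ 0  2  0  3  2]
  T: [-1 -1  1 -1 -1]
Echelon form has 2 nonzero rows (pivots: f,ν)
Pivot set = {f,ν}, free = {t,Q,α}
RREF:
  r0: [   1    0   -1 -1/2    0]
  r1: [   0    1    0  3/2    1]
Fix exponent of α at 1, t at 0, Q at 0; solve each RREF row for its pivot's exponent:
  r0: exp(f) + (0)·1 = 0 ⇒ exp(f) = 0
  r1: exp(ν) + (1)·1 = 0 ⇒ exp(ν) = -1
Π_3 = ν^-1 · α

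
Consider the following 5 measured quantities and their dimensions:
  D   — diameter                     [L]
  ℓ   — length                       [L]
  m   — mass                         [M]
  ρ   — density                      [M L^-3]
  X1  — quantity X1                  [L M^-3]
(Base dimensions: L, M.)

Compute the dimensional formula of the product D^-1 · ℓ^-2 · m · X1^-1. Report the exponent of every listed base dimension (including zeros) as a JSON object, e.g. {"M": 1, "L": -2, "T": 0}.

Write exponents as rows L,M / cols D,ℓ,m,ρ,X1:
  L: [ 1  1  0 -3  1]
  M: [ 0  0  1  1 -3]
  [L]: (-1)·1+(-2)·1+(1)·0+(-1)·1 = -4
  [M]: (-1)·0+(-2)·0+(1)·1+(-1)·-3 = 4
⇒ L^-4 M^4

{"L": -4, "M": 4}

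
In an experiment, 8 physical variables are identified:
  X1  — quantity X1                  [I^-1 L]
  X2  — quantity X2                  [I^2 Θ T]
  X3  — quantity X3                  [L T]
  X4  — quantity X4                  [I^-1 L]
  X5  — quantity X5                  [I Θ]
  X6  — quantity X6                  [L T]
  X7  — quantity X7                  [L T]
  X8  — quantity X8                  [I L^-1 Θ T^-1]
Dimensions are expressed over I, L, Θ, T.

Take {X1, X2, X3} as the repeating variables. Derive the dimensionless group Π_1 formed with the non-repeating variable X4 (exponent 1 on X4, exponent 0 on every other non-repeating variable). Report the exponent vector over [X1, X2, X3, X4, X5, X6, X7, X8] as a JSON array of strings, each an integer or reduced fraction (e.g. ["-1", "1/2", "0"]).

["-1", "0", "0", "1", "0", "0", "0", "0"]

Write exponents as rows I,L,Θ,T / cols X1,X2,X3,X4,X5,X6,X7,X8:
  I: [-1  2  0 -1  1  0  0  1]
  L: [ 1  0  1  1  0  1  1 -1]
  Θ: [ 0  1  0  0  1  0  0  1]
  T: [ 0  1  1  0  0  1  1 -1]
Row reduction gives pivot columns X1,X2,X3; rank = 3
Pivot set = {X1,X2,X3}, free = {X4,X5,X6,X7,X8}
RREF:
  r0: [   1    0    0    1    1    0    0    1]
  r1: [   0    1    0    0    1    0    0    1]
  r2: [   0    0    1    0   -1    1    1   -2]
  r3: [   0    0    0    0    0    0    0    0]
Fix exponent of X4 at 1, X5 at 0, X6 at 0, X7 at 0, X8 at 0; solve each RREF row for its pivot's exponent:
  r0: exp(X1) + (1)·1 = 0 ⇒ exp(X1) = -1
  r1: exp(X2) + (0)·1 = 0 ⇒ exp(X2) = 0
  r2: exp(X3) + (0)·1 = 0 ⇒ exp(X3) = 0
Π_1 = X1^-1 · X4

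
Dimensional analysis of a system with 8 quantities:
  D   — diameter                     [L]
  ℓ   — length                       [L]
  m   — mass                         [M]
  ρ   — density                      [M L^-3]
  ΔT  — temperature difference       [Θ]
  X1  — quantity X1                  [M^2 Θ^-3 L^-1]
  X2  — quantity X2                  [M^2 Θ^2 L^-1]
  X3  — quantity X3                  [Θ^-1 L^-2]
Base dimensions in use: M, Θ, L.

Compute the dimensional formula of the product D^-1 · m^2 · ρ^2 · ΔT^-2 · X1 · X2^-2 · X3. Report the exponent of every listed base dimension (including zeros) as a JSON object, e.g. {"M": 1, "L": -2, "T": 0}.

{"M": 2, "Θ": -10, "L": -8}

Dimensional matrix (M×Θ×L by D×ℓ×m×ρ×ΔT×X1×X2×X3):
  M: [ 0  0  1  1  0  2  2  0]
  Θ: [ 0  0  0  0  1 -3  2 -1]
  L: [ 1  1  0 -3  0 -1 -1 -2]
  [M]: (-1)·0+(2)·1+(2)·1+(-2)·0+(1)·2+(-2)·2+(1)·0 = 2
  [Θ]: (-1)·0+(2)·0+(2)·0+(-2)·1+(1)·-3+(-2)·2+(1)·-1 = -10
  [L]: (-1)·1+(2)·0+(2)·-3+(-2)·0+(1)·-1+(-2)·-1+(1)·-2 = -8
⇒ M^2 Θ^-10 L^-8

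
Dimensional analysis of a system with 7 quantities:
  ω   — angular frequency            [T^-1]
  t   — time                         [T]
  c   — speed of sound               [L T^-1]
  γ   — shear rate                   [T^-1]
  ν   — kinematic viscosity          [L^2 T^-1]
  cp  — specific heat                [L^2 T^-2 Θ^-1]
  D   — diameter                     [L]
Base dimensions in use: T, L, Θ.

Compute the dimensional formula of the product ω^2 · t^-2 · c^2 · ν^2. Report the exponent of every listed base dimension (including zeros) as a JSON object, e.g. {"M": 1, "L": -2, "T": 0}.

Dimensional matrix (T×L×Θ by ω×t×c×γ×ν×cp×D):
  T: [-1  1 -1 -1 -1 -2  0]
  L: [ 0  0  1  0  2  2  1]
  Θ: [ 0  0  0  0  0 -1  0]
  [T]: (2)·-1+(-2)·1+(2)·-1+(2)·-1 = -8
  [L]: (2)·0+(-2)·0+(2)·1+(2)·2 = 6
  [Θ]: (2)·0+(-2)·0+(2)·0+(2)·0 = 0
⇒ T^-8 L^6

{"T": -8, "L": 6, "Θ": 0}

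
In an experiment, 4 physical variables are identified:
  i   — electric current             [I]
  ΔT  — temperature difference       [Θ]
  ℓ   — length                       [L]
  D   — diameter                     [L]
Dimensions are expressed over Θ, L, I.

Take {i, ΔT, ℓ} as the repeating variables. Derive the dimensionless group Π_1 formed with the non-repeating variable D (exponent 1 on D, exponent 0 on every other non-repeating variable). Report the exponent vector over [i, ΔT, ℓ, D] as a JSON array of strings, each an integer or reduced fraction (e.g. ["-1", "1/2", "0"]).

["0", "0", "-1", "1"]

Exponent matrix [Θ,L,I] × [i,ΔT,ℓ,D]:
  Θ: [ 0  1  0  0]
  L: [ 0  0  1  1]
  I: [ 1  0  0  0]
RREF → pivots at {i,ΔT,ℓ} ⇒ r = 3
Pivot set = {i,ΔT,ℓ}, free = {D}
RREF:
  r0: [   1    0    0    0]
  r1: [   0    1    0    0]
  r2: [   0    0    1    1]
Fix exponent of D at 1; solve each RREF row for its pivot's exponent:
  r0: exp(i) + (0)·1 = 0 ⇒ exp(i) = 0
  r1: exp(ΔT) + (0)·1 = 0 ⇒ exp(ΔT) = 0
  r2: exp(ℓ) + (1)·1 = 0 ⇒ exp(ℓ) = -1
Π_1 = ℓ^-1 · D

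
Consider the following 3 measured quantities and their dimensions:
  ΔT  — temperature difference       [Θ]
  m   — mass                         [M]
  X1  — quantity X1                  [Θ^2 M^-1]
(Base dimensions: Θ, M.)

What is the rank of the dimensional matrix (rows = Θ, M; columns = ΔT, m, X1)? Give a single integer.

Exponent matrix [Θ,M] × [ΔT,m,X1]:
  Θ: [ 1  0  2]
  M: [ 0  1 -1]
Row reduction gives pivot columns ΔT,m; rank = 2

2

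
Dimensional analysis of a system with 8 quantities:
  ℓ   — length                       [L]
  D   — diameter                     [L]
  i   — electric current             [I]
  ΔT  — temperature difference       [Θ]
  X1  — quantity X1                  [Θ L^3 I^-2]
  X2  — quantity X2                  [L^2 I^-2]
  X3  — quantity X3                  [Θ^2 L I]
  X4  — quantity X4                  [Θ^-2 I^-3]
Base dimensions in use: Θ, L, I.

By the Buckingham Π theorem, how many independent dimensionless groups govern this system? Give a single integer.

5

Write exponents as rows Θ,L,I / cols ℓ,D,i,ΔT,X1,X2,X3,X4:
  Θ: [ 0  0  0  1  1  0  2 -2]
  L: [ 1  1  0  0  3  2  1  0]
  I: [ 0  0  1  0 -2 -2  1 -3]
Echelon form has 3 nonzero rows (pivots: ℓ,i,ΔT)
8 vars − rank 3 = 5 Π groups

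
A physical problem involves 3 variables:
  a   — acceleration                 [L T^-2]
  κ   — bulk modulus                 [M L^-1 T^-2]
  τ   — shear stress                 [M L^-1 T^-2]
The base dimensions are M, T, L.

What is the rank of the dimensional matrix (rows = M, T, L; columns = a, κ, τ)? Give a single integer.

2

Write exponents as rows M,T,L / cols a,κ,τ:
  M: [ 0  1  1]
  T: [-2 -2 -2]
  L: [ 1 -1 -1]
Row reduction gives pivot columns a,κ; rank = 2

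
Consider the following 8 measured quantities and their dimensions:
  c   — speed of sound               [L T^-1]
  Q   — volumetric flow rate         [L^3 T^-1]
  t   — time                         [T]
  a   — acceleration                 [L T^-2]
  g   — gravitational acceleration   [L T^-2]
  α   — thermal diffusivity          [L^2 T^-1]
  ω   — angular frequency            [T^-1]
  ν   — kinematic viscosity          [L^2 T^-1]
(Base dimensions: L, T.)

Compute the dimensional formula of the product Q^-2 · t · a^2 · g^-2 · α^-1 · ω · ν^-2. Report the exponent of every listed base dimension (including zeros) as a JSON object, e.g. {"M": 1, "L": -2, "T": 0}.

{"L": -12, "T": 5}

Exponent matrix [L,T] × [c,Q,t,a,g,α,ω,ν]:
  L: [ 1  3  0  1  1  2  0  2]
  T: [-1 -1  1 -2 -2 -1 -1 -1]
  [L]: (-2)·3+(1)·0+(2)·1+(-2)·1+(-1)·2+(1)·0+(-2)·2 = -12
  [T]: (-2)·-1+(1)·1+(2)·-2+(-2)·-2+(-1)·-1+(1)·-1+(-2)·-1 = 5
⇒ L^-12 T^5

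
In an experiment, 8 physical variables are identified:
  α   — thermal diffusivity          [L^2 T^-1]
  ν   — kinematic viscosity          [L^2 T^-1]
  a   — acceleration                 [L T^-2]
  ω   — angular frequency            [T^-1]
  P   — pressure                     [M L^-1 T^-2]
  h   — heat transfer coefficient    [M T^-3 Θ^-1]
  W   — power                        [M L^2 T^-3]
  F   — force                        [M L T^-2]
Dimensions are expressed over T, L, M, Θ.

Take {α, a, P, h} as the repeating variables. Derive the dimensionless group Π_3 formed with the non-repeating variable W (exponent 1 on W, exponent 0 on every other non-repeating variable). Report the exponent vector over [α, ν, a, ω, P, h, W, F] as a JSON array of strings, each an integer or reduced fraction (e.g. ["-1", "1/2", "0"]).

["-5/3", "0", "1/3", "0", "-1", "0", "1", "0"]

Dimensional matrix (T×L×M×Θ by α×ν×a×ω×P×h×W×F):
  T: [-1 -1 -2 -1 -2 -3 -3 -2]
  L: [ 2  2  1  0 -1  0  2  1]
  M: [ 0  0  0  0  1  1  1  1]
  Θ: [ 0  0  0  0  0 -1  0  0]
Echelon form has 4 nonzero rows (pivots: α,a,P,h)
Repeat: α,a,P,h; free: ν,ω,W,F
RREF:
  r0: [   1    1    0 -1/3    0    0  5/3  4/3]
  r1: [   0    0    1  2/3    0    0 -1/3 -2/3]
  r2: [   0    0    0    0    1    0    1    1]
  r3: [   0    0    0    0    0    1    0    0]
Fix exponent of W at 1, ν at 0, ω at 0, F at 0; solve each RREF row for its pivot's exponent:
  r0: exp(α) + (5/3)·1 = 0 ⇒ exp(α) = -5/3
  r1: exp(a) + (-1/3)·1 = 0 ⇒ exp(a) = 1/3
  r2: exp(P) + (1)·1 = 0 ⇒ exp(P) = -1
  r3: exp(h) + (0)·1 = 0 ⇒ exp(h) = 0
Π_3 = α^(-5/3) · a^(1/3) · P^-1 · W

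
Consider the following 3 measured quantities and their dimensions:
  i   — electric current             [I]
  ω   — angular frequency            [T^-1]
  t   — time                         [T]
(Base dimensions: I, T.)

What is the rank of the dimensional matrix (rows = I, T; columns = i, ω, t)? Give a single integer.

2

Dimensional matrix (I×T by i×ω×t):
  I: [ 1  0  0]
  T: [ 0 -1  1]
RREF → pivots at {i,ω} ⇒ r = 2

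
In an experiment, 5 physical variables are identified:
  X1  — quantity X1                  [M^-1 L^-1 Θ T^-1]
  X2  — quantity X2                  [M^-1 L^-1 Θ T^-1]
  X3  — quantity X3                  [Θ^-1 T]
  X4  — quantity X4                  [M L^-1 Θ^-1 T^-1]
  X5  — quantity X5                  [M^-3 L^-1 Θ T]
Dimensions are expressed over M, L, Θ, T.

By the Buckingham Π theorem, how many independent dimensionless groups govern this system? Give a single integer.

Write exponents as rows M,L,Θ,T / cols X1,X2,X3,X4,X5:
  M: [-1 -1  0  1 -3]
  L: [-1 -1  0 -1 -1]
  Θ: [ 1  1 -1 -1  1]
  T: [-1 -1  1 -1  1]
Echelon form has 3 nonzero rows (pivots: X1,X3,X4)
n=5, r=3 ⇒ 2 dimensionless groups

2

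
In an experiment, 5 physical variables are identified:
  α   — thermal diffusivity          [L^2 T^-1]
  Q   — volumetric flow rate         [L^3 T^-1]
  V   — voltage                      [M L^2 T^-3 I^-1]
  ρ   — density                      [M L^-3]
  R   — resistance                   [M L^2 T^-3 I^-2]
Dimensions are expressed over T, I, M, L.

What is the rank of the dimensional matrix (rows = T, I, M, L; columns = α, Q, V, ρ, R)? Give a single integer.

Dimensional matrix (T×I×M×L by α×Q×V×ρ×R):
  T: [-1 -1 -3  0 -3]
  I: [ 0  0 -1  0 -2]
  M: [ 0  0  1  1  1]
  L: [ 2  3  2 -3  2]
Echelon form has 4 nonzero rows (pivots: α,Q,V,ρ)

4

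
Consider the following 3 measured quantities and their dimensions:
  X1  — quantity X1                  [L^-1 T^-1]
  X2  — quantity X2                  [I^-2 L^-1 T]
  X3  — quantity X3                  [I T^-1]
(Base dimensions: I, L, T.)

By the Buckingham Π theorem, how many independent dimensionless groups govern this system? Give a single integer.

1

Dimensional matrix (I×L×T by X1×X2×X3):
  I: [ 0 -2  1]
  L: [-1 -1  0]
  T: [-1  1 -1]
Echelon form has 2 nonzero rows (pivots: X1,X2)
n=3, r=2 ⇒ 1 dimensionless group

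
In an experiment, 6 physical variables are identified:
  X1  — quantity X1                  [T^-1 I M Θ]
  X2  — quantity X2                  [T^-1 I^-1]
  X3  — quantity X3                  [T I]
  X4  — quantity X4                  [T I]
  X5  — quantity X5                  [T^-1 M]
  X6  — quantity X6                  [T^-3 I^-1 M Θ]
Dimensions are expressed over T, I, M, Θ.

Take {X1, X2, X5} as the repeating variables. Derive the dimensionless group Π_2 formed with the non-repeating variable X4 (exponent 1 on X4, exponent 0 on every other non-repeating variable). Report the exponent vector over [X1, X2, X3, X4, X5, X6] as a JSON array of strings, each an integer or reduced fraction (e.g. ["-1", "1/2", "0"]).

["0", "1", "0", "1", "0", "0"]

Dimensional matrix (T×I×M×Θ by X1×X2×X3×X4×X5×X6):
  T: [-1 -1  1  1 -1 -3]
  I: [ 1 -1  1  1  0 -1]
  M: [ 1  0  0  0  1  1]
  Θ: [ 1  0  0  0  0  1]
RREF → pivots at {X1,X2,X5} ⇒ r = 3
Pivot set = {X1,X2,X5}, free = {X3,X4,X6}
RREF:
  r0: [   1    0    0    0    0    1]
  r1: [   0    1   -1   -1    0    2]
  r2: [   0    0    0    0    1    0]
  r3: [   0    0    0    0    0    0]
Fix exponent of X4 at 1, X3 at 0, X6 at 0; solve each RREF row for its pivot's exponent:
  r0: exp(X1) + (0)·1 = 0 ⇒ exp(X1) = 0
  r1: exp(X2) + (-1)·1 = 0 ⇒ exp(X2) = 1
  r2: exp(X5) + (0)·1 = 0 ⇒ exp(X5) = 0
Π_2 = X2 · X4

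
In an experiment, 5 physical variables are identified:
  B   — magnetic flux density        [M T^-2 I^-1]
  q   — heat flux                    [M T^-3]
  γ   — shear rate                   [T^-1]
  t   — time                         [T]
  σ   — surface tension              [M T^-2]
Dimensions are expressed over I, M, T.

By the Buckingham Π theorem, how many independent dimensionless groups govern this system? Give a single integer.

2

Exponent matrix [I,M,T] × [B,q,γ,t,σ]:
  I: [-1  0  0  0  0]
  M: [ 1  1  0  0  1]
  T: [-2 -3 -1  1 -2]
Row reduction gives pivot columns B,q,γ; rank = 3
n=5, r=3 ⇒ 2 dimensionless groups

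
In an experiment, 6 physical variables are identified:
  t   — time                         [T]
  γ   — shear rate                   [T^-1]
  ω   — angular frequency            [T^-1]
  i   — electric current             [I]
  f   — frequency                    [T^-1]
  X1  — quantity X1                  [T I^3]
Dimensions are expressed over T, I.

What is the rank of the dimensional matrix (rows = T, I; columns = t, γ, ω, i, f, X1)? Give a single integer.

2

Write exponents as rows T,I / cols t,γ,ω,i,f,X1:
  T: [ 1 -1 -1  0 -1  1]
  I: [ 0  0  0  1  0  3]
Echelon form has 2 nonzero rows (pivots: t,i)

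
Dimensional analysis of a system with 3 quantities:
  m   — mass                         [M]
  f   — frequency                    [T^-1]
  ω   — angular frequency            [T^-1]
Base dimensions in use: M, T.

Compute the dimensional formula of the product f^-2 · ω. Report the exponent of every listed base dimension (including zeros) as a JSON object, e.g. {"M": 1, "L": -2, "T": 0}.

{"M": 0, "T": 1}

Exponent matrix [M,T] × [m,f,ω]:
  M: [ 1  0  0]
  T: [ 0 -1 -1]
  [M]: (-2)·0+(1)·0 = 0
  [T]: (-2)·-1+(1)·-1 = 1
⇒ T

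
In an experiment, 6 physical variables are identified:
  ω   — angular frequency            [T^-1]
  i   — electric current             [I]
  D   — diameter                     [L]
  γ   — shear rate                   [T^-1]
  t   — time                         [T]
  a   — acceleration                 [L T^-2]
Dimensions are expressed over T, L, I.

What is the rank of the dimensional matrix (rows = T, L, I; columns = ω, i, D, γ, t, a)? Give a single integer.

Exponent matrix [T,L,I] × [ω,i,D,γ,t,a]:
  T: [-1  0  0 -1  1 -2]
  L: [ 0  0  1  0  0  1]
  I: [ 0  1  0  0  0  0]
Row reduction gives pivot columns ω,i,D; rank = 3

3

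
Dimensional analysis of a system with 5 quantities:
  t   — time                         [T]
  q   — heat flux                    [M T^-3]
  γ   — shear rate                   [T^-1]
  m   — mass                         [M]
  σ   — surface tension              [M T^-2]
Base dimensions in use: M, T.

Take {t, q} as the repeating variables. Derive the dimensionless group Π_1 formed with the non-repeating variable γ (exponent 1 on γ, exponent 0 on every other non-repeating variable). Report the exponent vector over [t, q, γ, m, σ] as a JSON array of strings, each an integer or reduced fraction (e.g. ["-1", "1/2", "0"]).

["1", "0", "1", "0", "0"]

Write exponents as rows M,T / cols t,q,γ,m,σ:
  M: [ 0  1  0  1  1]
  T: [ 1 -3 -1  0 -2]
Echelon form has 2 nonzero rows (pivots: t,q)
Repeat: t,q; free: γ,m,σ
RREF:
  r0: [   1    0   -1    3    1]
  r1: [   0    1    0    1    1]
Fix exponent of γ at 1, m at 0, σ at 0; solve each RREF row for its pivot's exponent:
  r0: exp(t) + (-1)·1 = 0 ⇒ exp(t) = 1
  r1: exp(q) + (0)·1 = 0 ⇒ exp(q) = 0
Π_1 = t · γ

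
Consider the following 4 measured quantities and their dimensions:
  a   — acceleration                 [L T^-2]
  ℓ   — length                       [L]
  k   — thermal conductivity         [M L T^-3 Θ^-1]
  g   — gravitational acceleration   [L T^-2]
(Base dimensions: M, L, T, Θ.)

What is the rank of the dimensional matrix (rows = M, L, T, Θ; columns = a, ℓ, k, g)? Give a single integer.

Exponent matrix [M,L,T,Θ] × [a,ℓ,k,g]:
  M: [ 0  0  1  0]
  L: [ 1  1  1  1]
  T: [-2  0 -3 -2]
  Θ: [ 0  0 -1  0]
RREF → pivots at {a,ℓ,k} ⇒ r = 3

3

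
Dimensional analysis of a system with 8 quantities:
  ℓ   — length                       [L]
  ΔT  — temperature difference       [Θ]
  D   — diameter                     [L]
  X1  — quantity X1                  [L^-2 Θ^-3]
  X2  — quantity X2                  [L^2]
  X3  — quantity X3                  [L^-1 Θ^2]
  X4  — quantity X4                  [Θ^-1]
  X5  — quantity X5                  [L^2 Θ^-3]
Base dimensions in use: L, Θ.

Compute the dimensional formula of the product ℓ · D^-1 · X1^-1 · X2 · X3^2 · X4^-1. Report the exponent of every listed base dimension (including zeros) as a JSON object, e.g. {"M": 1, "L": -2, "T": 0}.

{"L": 2, "Θ": 8}

Exponent matrix [L,Θ] × [ℓ,ΔT,D,X1,X2,X3,X4,X5]:
  L: [ 1  0  1 -2  2 -1  0  2]
  Θ: [ 0  1  0 -3  0  2 -1 -3]
  [L]: (1)·1+(-1)·1+(-1)·-2+(1)·2+(2)·-1+(-1)·0 = 2
  [Θ]: (1)·0+(-1)·0+(-1)·-3+(1)·0+(2)·2+(-1)·-1 = 8
⇒ L^2 Θ^8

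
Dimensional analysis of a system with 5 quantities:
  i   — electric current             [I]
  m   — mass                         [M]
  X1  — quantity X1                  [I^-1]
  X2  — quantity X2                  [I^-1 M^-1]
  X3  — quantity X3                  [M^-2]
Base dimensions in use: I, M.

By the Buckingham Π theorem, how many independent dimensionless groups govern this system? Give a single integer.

Exponent matrix [I,M] × [i,m,X1,X2,X3]:
  I: [ 1  0 -1 -1  0]
  M: [ 0  1  0 -1 -2]
Echelon form has 2 nonzero rows (pivots: i,m)
n=5, r=2 ⇒ 3 dimensionless groups

3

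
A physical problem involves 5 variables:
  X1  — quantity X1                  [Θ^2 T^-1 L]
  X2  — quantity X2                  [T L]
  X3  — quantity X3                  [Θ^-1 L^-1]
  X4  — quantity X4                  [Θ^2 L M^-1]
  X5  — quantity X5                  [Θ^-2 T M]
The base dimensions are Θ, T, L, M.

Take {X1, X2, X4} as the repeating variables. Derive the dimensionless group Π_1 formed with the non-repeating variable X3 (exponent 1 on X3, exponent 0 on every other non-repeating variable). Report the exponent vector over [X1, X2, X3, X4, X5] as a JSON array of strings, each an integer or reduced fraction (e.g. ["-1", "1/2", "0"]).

["1/2", "1/2", "1", "0", "0"]

Exponent matrix [Θ,T,L,M] × [X1,X2,X3,X4,X5]:
  Θ: [ 2  0 -1  2 -2]
  T: [-1  1  0  0  1]
  L: [ 1  1 -1  1  0]
  M: [ 0  0  0 -1  1]
Echelon form has 3 nonzero rows (pivots: X1,X2,X4)
Repeat: X1,X2,X4; free: X3,X5
RREF:
  r0: [   1    0 -1/2    0    0]
  r1: [   0    1 -1/2    0    1]
  r2: [   0    0    0    1   -1]
  r3: [   0    0    0    0    0]
Fix exponent of X3 at 1, X5 at 0; solve each RREF row for its pivot's exponent:
  r0: exp(X1) + (-1/2)·1 = 0 ⇒ exp(X1) = 1/2
  r1: exp(X2) + (-1/2)·1 = 0 ⇒ exp(X2) = 1/2
  r2: exp(X4) + (0)·1 = 0 ⇒ exp(X4) = 0
Π_1 = X1^(1/2) · X2^(1/2) · X3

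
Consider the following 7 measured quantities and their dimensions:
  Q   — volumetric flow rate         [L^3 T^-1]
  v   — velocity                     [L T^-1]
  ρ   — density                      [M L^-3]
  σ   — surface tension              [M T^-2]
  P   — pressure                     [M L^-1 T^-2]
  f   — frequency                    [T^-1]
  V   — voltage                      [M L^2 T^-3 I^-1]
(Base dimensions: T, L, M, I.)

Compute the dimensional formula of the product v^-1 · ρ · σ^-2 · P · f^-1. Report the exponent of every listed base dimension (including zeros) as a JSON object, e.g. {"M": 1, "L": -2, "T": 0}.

{"T": 4, "L": -5, "M": 0, "I": 0}

Write exponents as rows T,L,M,I / cols Q,v,ρ,σ,P,f,V:
  T: [-1 -1  0 -2 -2 -1 -3]
  L: [ 3  1 -3  0 -1  0  2]
  M: [ 0  0  1  1  1  0  1]
  I: [ 0  0  0  0  0  0 -1]
  [T]: (-1)·-1+(1)·0+(-2)·-2+(1)·-2+(-1)·-1 = 4
  [L]: (-1)·1+(1)·-3+(-2)·0+(1)·-1+(-1)·0 = -5
  [M]: (-1)·0+(1)·1+(-2)·1+(1)·1+(-1)·0 = 0
  [I]: (-1)·0+(1)·0+(-2)·0+(1)·0+(-1)·0 = 0
⇒ T^4 L^-5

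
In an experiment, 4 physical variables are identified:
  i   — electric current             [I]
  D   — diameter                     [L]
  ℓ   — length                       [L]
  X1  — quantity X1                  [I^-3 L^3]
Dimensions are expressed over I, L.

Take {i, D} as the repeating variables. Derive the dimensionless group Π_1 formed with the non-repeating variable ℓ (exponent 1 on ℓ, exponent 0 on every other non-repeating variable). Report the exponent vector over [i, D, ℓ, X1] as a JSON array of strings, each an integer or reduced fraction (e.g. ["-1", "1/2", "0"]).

["0", "-1", "1", "0"]

Exponent matrix [I,L] × [i,D,ℓ,X1]:
  I: [ 1  0  0 -3]
  L: [ 0  1  1  3]
Echelon form has 2 nonzero rows (pivots: i,D)
Pivot set = {i,D}, free = {ℓ,X1}
RREF:
  r0: [   1    0    0   -3]
  r1: [   0    1    1    3]
Fix exponent of ℓ at 1, X1 at 0; solve each RREF row for its pivot's exponent:
  r0: exp(i) + (0)·1 = 0 ⇒ exp(i) = 0
  r1: exp(D) + (1)·1 = 0 ⇒ exp(D) = -1
Π_1 = D^-1 · ℓ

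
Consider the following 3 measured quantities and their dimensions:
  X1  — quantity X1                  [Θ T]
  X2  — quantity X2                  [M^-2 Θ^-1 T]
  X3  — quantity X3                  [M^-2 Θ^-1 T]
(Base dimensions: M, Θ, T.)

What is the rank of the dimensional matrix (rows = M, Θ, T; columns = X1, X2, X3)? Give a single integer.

2

Write exponents as rows M,Θ,T / cols X1,X2,X3:
  M: [ 0 -2 -2]
  Θ: [ 1 -1 -1]
  T: [ 1  1  1]
RREF → pivots at {X1,X2} ⇒ r = 2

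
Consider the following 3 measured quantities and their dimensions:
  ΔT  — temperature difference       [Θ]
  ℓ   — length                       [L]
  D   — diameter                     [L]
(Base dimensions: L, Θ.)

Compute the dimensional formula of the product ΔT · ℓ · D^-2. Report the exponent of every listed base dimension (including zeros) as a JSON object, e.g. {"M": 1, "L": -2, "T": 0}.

{"L": -1, "Θ": 1}

Dimensional matrix (L×Θ by ΔT×ℓ×D):
  L: [ 0  1  1]
  Θ: [ 1  0  0]
  [L]: (1)·0+(1)·1+(-2)·1 = -1
  [Θ]: (1)·1+(1)·0+(-2)·0 = 1
⇒ L^-1 Θ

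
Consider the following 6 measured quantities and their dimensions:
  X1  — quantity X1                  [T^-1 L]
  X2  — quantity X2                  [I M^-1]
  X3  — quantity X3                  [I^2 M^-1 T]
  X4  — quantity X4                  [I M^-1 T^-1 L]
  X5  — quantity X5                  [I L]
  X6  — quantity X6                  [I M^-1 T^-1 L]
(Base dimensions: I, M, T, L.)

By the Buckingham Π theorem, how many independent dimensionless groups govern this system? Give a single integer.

Exponent matrix [I,M,T,L] × [X1,X2,X3,X4,X5,X6]:
  I: [ 0  1  2  1  1  1]
  M: [ 0 -1 -1 -1  0 -1]
  T: [-1  0  1 -1  0 -1]
  L: [ 1  0  0  1  1  1]
RREF → pivots at {X1,X2,X3} ⇒ r = 3
Π count = n − r = 6 − 3 = 3

3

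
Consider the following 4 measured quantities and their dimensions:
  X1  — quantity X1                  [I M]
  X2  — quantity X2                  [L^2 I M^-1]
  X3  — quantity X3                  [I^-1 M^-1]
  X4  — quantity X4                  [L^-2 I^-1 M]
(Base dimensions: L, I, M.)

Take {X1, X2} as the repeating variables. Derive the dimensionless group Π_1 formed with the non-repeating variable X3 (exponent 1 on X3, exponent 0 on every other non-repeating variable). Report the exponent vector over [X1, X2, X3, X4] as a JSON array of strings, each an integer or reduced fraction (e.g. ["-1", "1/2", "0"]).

["1", "0", "1", "0"]

Write exponents as rows L,I,M / cols X1,X2,X3,X4:
  L: [ 0  2  0 -2]
  I: [ 1  1 -1 -1]
  M: [ 1 -1 -1  1]
Row reduction gives pivot columns X1,X2; rank = 2
Repeat: X1,X2; free: X3,X4
RREF:
  r0: [   1    0   -1    0]
  r1: [   0    1    0   -1]
  r2: [   0    0    0    0]
Fix exponent of X3 at 1, X4 at 0; solve each RREF row for its pivot's exponent:
  r0: exp(X1) + (-1)·1 = 0 ⇒ exp(X1) = 1
  r1: exp(X2) + (0)·1 = 0 ⇒ exp(X2) = 0
Π_1 = X1 · X3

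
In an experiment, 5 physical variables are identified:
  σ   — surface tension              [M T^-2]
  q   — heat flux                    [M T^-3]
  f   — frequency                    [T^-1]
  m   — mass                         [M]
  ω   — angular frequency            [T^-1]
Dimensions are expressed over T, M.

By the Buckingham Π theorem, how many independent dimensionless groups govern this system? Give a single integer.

3

Write exponents as rows T,M / cols σ,q,f,m,ω:
  T: [-2 -3 -1  0 -1]
  M: [ 1  1  0  1  0]
Echelon form has 2 nonzero rows (pivots: σ,q)
5 vars − rank 2 = 3 Π groups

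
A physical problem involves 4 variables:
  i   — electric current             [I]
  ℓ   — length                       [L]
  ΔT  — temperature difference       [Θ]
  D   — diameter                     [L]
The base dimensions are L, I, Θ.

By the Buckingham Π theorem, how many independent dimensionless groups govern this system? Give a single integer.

1

Exponent matrix [L,I,Θ] × [i,ℓ,ΔT,D]:
  L: [ 0  1  0  1]
  I: [ 1  0  0  0]
  Θ: [ 0  0  1  0]
RREF → pivots at {i,ℓ,ΔT} ⇒ r = 3
4 vars − rank 3 = 1 Π group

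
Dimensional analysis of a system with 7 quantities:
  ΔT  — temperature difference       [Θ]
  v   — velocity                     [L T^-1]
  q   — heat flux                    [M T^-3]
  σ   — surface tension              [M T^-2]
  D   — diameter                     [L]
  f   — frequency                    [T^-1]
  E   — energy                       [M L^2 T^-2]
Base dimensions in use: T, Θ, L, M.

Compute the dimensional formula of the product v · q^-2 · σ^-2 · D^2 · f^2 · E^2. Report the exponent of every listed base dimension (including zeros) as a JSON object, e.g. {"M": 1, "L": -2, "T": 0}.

{"T": 3, "Θ": 0, "L": 7, "M": -2}

Dimensional matrix (T×Θ×L×M by ΔT×v×q×σ×D×f×E):
  T: [ 0 -1 -3 -2  0 -1 -2]
  Θ: [ 1  0  0  0  0  0  0]
  L: [ 0  1  0  0  1  0  2]
  M: [ 0  0  1  1  0  0  1]
  [T]: (1)·-1+(-2)·-3+(-2)·-2+(2)·0+(2)·-1+(2)·-2 = 3
  [Θ]: (1)·0+(-2)·0+(-2)·0+(2)·0+(2)·0+(2)·0 = 0
  [L]: (1)·1+(-2)·0+(-2)·0+(2)·1+(2)·0+(2)·2 = 7
  [M]: (1)·0+(-2)·1+(-2)·1+(2)·0+(2)·0+(2)·1 = -2
⇒ T^3 L^7 M^-2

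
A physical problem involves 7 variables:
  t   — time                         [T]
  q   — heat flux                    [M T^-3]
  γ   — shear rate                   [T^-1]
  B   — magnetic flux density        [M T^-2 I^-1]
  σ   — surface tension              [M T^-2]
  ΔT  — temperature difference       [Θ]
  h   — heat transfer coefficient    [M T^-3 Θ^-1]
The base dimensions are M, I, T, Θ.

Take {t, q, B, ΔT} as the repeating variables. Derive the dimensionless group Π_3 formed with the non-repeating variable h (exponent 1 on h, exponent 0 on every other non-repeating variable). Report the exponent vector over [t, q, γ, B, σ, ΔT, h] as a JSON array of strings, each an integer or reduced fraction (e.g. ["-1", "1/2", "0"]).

["0", "-1", "0", "0", "0", "1", "1"]

Exponent matrix [M,I,T,Θ] × [t,q,γ,B,σ,ΔT,h]:
  M: [ 0  1  0  1  1  0  1]
  I: [ 0  0  0 -1  0  0  0]
  T: [ 1 -3 -1 -2 -2  0 -3]
  Θ: [ 0  0  0  0  0  1 -1]
Echelon form has 4 nonzero rows (pivots: t,q,B,ΔT)
Repeat: t,q,B,ΔT; free: γ,σ,h
RREF:
  r0: [   1    0   -1    0    1    0    0]
  r1: [   0    1    0    0    1    0    1]
  r2: [   0    0    0    1    0    0    0]
  r3: [   0    0    0    0    0    1   -1]
Fix exponent of h at 1, γ at 0, σ at 0; solve each RREF row for its pivot's exponent:
  r0: exp(t) + (0)·1 = 0 ⇒ exp(t) = 0
  r1: exp(q) + (1)·1 = 0 ⇒ exp(q) = -1
  r2: exp(B) + (0)·1 = 0 ⇒ exp(B) = 0
  r3: exp(ΔT) + (-1)·1 = 0 ⇒ exp(ΔT) = 1
Π_3 = q^-1 · ΔT · h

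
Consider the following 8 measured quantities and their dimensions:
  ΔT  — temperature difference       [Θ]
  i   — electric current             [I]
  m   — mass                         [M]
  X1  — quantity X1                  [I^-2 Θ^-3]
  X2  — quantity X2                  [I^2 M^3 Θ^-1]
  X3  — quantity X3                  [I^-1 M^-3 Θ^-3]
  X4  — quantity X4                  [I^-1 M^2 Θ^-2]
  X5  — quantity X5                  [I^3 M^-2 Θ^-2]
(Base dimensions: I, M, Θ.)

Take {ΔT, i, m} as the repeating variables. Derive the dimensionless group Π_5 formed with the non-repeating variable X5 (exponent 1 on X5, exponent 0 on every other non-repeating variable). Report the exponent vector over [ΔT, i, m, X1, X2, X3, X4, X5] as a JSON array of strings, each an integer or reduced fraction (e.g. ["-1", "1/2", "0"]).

Write exponents as rows I,M,Θ / cols ΔT,i,m,X1,X2,X3,X4,X5:
  I: [ 0  1  0 -2  2 -1 -1  3]
  M: [ 0  0  1  0  3 -3  2 -2]
  Θ: [ 1  0  0 -3 -1 -3 -2 -2]
Row reduction gives pivot columns ΔT,i,m; rank = 3
Pivot set = {ΔT,i,m}, free = {X1,X2,X3,X4,X5}
RREF:
  r0: [   1    0    0   -3   -1   -3   -2   -2]
  r1: [   0    1    0   -2    2   -1   -1    3]
  r2: [   0    0    1    0    3   -3    2   -2]
Fix exponent of X5 at 1, X1 at 0, X2 at 0, X3 at 0, X4 at 0; solve each RREF row for its pivot's exponent:
  r0: exp(ΔT) + (-2)·1 = 0 ⇒ exp(ΔT) = 2
  r1: exp(i) + (3)·1 = 0 ⇒ exp(i) = -3
  r2: exp(m) + (-2)·1 = 0 ⇒ exp(m) = 2
Π_5 = ΔT^2 · i^-3 · m^2 · X5

["2", "-3", "2", "0", "0", "0", "0", "1"]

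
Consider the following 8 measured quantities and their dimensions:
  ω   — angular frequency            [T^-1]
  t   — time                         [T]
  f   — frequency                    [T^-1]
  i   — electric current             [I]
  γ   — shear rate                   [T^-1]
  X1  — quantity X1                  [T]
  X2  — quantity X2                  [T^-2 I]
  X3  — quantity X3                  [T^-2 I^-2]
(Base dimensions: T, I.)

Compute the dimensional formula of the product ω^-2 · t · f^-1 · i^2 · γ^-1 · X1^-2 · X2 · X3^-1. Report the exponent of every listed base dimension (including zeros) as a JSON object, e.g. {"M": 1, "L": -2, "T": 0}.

{"T": 3, "I": 5}

Exponent matrix [T,I] × [ω,t,f,i,γ,X1,X2,X3]:
  T: [-1  1 -1  0 -1  1 -2 -2]
  I: [ 0  0  0  1  0  0  1 -2]
  [T]: (-2)·-1+(1)·1+(-1)·-1+(2)·0+(-1)·-1+(-2)·1+(1)·-2+(-1)·-2 = 3
  [I]: (-2)·0+(1)·0+(-1)·0+(2)·1+(-1)·0+(-2)·0+(1)·1+(-1)·-2 = 5
⇒ T^3 I^5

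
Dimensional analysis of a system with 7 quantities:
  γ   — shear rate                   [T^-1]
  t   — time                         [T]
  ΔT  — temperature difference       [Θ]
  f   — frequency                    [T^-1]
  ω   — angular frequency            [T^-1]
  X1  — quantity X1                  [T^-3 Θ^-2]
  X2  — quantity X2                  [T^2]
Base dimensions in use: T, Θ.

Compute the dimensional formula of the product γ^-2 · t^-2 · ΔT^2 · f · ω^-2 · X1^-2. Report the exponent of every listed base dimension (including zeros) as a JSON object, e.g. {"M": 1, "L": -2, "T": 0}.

{"T": 7, "Θ": 6}

Dimensional matrix (T×Θ by γ×t×ΔT×f×ω×X1×X2):
  T: [-1  1  0 -1 -1 -3  2]
  Θ: [ 0  0  1  0  0 -2  0]
  [T]: (-2)·-1+(-2)·1+(2)·0+(1)·-1+(-2)·-1+(-2)·-3 = 7
  [Θ]: (-2)·0+(-2)·0+(2)·1+(1)·0+(-2)·0+(-2)·-2 = 6
⇒ T^7 Θ^6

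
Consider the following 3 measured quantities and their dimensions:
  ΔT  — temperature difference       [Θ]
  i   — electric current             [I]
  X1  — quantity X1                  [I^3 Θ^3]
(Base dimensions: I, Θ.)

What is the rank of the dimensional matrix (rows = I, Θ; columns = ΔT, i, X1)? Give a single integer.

Dimensional matrix (I×Θ by ΔT×i×X1):
  I: [ 0  1  3]
  Θ: [ 1  0  3]
RREF → pivots at {ΔT,i} ⇒ r = 2

2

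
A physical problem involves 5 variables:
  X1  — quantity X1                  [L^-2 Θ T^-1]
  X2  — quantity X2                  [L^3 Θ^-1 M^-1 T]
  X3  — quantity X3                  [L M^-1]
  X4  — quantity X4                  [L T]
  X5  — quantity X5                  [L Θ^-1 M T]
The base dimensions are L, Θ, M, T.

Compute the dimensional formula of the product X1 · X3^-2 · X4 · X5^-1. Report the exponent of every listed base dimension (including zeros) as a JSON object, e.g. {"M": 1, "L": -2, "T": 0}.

Write exponents as rows L,Θ,M,T / cols X1,X2,X3,X4,X5:
  L: [-2  3  1  1  1]
  Θ: [ 1 -1  0  0 -1]
  M: [ 0 -1 -1  0  1]
  T: [-1  1  0  1  1]
  [L]: (1)·-2+(-2)·1+(1)·1+(-1)·1 = -4
  [Θ]: (1)·1+(-2)·0+(1)·0+(-1)·-1 = 2
  [M]: (1)·0+(-2)·-1+(1)·0+(-1)·1 = 1
  [T]: (1)·-1+(-2)·0+(1)·1+(-1)·1 = -1
⇒ L^-4 Θ^2 M T^-1

{"L": -4, "Θ": 2, "M": 1, "T": -1}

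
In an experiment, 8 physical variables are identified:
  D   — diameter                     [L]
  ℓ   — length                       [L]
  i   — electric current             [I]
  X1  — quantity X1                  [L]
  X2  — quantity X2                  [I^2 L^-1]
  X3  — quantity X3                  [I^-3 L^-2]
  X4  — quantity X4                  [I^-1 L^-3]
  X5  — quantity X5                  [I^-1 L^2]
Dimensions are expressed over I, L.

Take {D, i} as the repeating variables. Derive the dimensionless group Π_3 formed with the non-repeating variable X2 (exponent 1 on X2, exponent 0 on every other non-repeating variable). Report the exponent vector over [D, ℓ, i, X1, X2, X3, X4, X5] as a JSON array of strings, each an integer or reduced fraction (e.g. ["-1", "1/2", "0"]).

Write exponents as rows I,L / cols D,ℓ,i,X1,X2,X3,X4,X5:
  I: [ 0  0  1  0  2 -3 -1 -1]
  L: [ 1  1  0  1 -1 -2 -3  2]
Echelon form has 2 nonzero rows (pivots: D,i)
Repeat: D,i; free: ℓ,X1,X2,X3,X4,X5
RREF:
  r0: [   1    1    0    1   -1   -2   -3    2]
  r1: [   0    0    1    0    2   -3   -1   -1]
Fix exponent of X2 at 1, ℓ at 0, X1 at 0, X3 at 0, X4 at 0, X5 at 0; solve each RREF row for its pivot's exponent:
  r0: exp(D) + (-1)·1 = 0 ⇒ exp(D) = 1
  r1: exp(i) + (2)·1 = 0 ⇒ exp(i) = -2
Π_3 = D · i^-2 · X2

["1", "0", "-2", "0", "1", "0", "0", "0"]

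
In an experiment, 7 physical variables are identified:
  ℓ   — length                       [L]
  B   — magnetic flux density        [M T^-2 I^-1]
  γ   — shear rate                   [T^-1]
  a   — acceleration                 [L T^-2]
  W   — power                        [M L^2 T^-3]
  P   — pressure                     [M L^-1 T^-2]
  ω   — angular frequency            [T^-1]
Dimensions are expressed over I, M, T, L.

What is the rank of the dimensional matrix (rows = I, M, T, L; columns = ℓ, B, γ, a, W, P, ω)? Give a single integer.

4

Write exponents as rows I,M,T,L / cols ℓ,B,γ,a,W,P,ω:
  I: [ 0 -1  0  0  0  0  0]
  M: [ 0  1  0  0  1  1  0]
  T: [ 0 -2 -1 -2 -3 -2 -1]
  L: [ 1  0  0  1  2 -1  0]
Echelon form has 4 nonzero rows (pivots: ℓ,B,γ,W)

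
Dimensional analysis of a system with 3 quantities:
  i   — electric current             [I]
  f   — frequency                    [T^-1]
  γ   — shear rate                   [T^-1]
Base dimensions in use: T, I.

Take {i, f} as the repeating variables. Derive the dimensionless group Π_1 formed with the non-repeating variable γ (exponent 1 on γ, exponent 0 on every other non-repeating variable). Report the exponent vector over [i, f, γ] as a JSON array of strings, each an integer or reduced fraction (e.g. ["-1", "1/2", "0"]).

["0", "-1", "1"]

Write exponents as rows T,I / cols i,f,γ:
  T: [ 0 -1 -1]
  I: [ 1  0  0]
Row reduction gives pivot columns i,f; rank = 2
Repeat: i,f; free: γ
RREF:
  r0: [   1    0    0]
  r1: [   0    1    1]
Fix exponent of γ at 1; solve each RREF row for its pivot's exponent:
  r0: exp(i) + (0)·1 = 0 ⇒ exp(i) = 0
  r1: exp(f) + (1)·1 = 0 ⇒ exp(f) = -1
Π_1 = f^-1 · γ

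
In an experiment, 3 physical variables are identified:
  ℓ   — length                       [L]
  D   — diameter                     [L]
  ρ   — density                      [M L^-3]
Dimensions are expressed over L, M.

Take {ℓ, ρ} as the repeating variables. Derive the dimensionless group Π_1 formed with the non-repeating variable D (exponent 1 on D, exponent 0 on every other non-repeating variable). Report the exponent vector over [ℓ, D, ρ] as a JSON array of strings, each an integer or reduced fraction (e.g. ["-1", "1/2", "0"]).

["-1", "1", "0"]

Exponent matrix [L,M] × [ℓ,D,ρ]:
  L: [ 1  1 -3]
  M: [ 0  0  1]
RREF → pivots at {ℓ,ρ} ⇒ r = 2
Pivot set = {ℓ,ρ}, free = {D}
RREF:
  r0: [   1    1    0]
  r1: [   0    0    1]
Fix exponent of D at 1; solve each RREF row for its pivot's exponent:
  r0: exp(ℓ) + (1)·1 = 0 ⇒ exp(ℓ) = -1
  r1: exp(ρ) + (0)·1 = 0 ⇒ exp(ρ) = 0
Π_1 = ℓ^-1 · D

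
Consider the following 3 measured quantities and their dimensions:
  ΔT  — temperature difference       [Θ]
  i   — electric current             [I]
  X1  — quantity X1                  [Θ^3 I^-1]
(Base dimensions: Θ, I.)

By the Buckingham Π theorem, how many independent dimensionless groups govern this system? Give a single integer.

1

Exponent matrix [Θ,I] × [ΔT,i,X1]:
  Θ: [ 1  0  3]
  I: [ 0  1 -1]
RREF → pivots at {ΔT,i} ⇒ r = 2
Π count = n − r = 3 − 2 = 1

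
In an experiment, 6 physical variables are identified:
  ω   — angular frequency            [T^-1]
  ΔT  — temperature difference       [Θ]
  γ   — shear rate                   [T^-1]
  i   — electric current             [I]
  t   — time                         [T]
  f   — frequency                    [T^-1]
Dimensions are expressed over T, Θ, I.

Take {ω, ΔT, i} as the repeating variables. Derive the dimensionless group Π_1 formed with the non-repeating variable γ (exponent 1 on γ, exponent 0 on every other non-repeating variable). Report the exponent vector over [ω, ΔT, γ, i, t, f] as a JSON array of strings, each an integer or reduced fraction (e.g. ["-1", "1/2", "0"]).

Dimensional matrix (T×Θ×I by ω×ΔT×γ×i×t×f):
  T: [-1  0 -1  0  1 -1]
  Θ: [ 0  1  0  0  0  0]
  I: [ 0  0  0  1  0  0]
RREF → pivots at {ω,ΔT,i} ⇒ r = 3
Pivot set = {ω,ΔT,i}, free = {γ,t,f}
RREF:
  r0: [   1    0    1    0   -1    1]
  r1: [   0    1    0    0    0    0]
  r2: [   0    0    0    1    0    0]
Fix exponent of γ at 1, t at 0, f at 0; solve each RREF row for its pivot's exponent:
  r0: exp(ω) + (1)·1 = 0 ⇒ exp(ω) = -1
  r1: exp(ΔT) + (0)·1 = 0 ⇒ exp(ΔT) = 0
  r2: exp(i) + (0)·1 = 0 ⇒ exp(i) = 0
Π_1 = ω^-1 · γ

["-1", "0", "1", "0", "0", "0"]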